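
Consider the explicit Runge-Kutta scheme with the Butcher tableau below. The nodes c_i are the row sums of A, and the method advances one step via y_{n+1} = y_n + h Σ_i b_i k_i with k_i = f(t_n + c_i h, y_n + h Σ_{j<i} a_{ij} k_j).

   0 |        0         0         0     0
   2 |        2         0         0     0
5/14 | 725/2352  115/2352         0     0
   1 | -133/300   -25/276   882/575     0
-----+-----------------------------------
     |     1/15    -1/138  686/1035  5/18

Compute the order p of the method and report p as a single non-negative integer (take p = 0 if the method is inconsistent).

b = (1/15, -1/138, 686/1035, 5/18)
c = (0, 2, 5/14, 1)
Ac = (0, 0, 115/1176, 11/30)
Σ b_i: 1/15·1 + (-1/138)·1 + 686/1035·1 + 5/18·1 = 1 ✓
b·c: (-1/138)·2 + 686/1035·5/14 + 5/18·1 = 1/2 ✓
b·c²: (-1/138)·4 + 686/1035·25/196 + 5/18·1 = 1/3 ✓
b·Ac: 686/1035·115/1176 + 5/18·11/30 = 1/6 ✓
b·c³: (-1/138)·8 + 686/1035·125/2744 + 5/18·1 = 1/4 ✓
b·(c∘Ac): 686/1035·575/16464 + 5/18·11/30 = 1/8 ✓
b·Ac²: 686/1035·115/588 + 5/18·(-1/6) = 1/12 ✓
b·A²c: 5/18·3/20 = 1/24 ✓; 4 stages ⇒ order 4.

4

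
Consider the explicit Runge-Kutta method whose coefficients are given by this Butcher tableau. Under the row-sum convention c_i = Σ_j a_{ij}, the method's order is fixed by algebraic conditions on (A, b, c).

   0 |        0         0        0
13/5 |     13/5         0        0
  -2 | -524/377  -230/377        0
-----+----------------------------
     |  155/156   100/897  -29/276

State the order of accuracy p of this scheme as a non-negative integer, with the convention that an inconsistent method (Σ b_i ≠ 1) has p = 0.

3

b = (155/156, 100/897, -29/276)
c = (0, 13/5, -2)
Ac = (0, 0, -46/29)
Σ b_i: 155/156·1 + 100/897·1 + (-29/276)·1 = 1 ✓
b·c: 100/897·13/5 + (-29/276)·(-2) = 1/2 ✓
b·c²: 100/897·169/25 + (-29/276)·4 = 1/3 ✓
b·Ac: (-29/276)·(-46/29) = 1/6 ✓; 3 stages ⇒ order 3.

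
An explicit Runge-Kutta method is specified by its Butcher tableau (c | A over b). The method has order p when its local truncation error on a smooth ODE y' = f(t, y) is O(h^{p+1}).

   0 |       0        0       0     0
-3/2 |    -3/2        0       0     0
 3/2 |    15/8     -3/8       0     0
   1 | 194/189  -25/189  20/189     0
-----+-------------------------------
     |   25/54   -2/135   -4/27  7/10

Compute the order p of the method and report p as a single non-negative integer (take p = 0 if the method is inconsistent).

4

b = (25/54, -2/135, -4/27, 7/10)
c = (0, -3/2, 3/2, 1)
Ac = (0, 0, 9/16, 5/14)
Σ b_i: 25/54·1 + (-2/135)·1 + (-4/27)·1 + 7/10·1 = 1 ✓
b·c: (-2/135)·(-3/2) + (-4/27)·3/2 + 7/10·1 = 1/2 ✓
b·c²: (-2/135)·9/4 + (-4/27)·9/4 + 7/10·1 = 1/3 ✓
b·Ac: (-4/27)·9/16 + 7/10·5/14 = 1/6 ✓
b·c³: (-2/135)·(-27/8) + (-4/27)·27/8 + 7/10·1 = 1/4 ✓
b·(c∘Ac): (-4/27)·27/32 + 7/10·5/14 = 1/8 ✓
b·Ac²: (-4/27)·(-27/32) + 7/10·(-5/84) = 1/12 ✓
b·A²c: 7/10·5/84 = 1/24 ✓; 4 stages ⇒ order 4.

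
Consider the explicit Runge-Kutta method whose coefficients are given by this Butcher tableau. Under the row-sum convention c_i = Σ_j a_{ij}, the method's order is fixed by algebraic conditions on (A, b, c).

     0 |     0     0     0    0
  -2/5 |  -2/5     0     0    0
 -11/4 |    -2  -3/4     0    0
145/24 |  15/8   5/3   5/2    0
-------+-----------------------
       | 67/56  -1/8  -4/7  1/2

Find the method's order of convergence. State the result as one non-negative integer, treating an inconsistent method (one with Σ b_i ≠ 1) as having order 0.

1

b = (67/56, -1/8, -4/7, 1/2)
c = (0, -2/5, -11/4, 145/24)
Ac = (0, 0, 3/10, -181/24)
Σ b_i: 67/56·1 + (-1/8)·1 + (-4/7)·1 + 1/2·1 = 1 ✓
b·c: (-1/8)·(-2/5) + (-4/7)·(-11/4) + 1/2·145/24 = 7799/1680 ≠ 1/2 ⇒ order 1.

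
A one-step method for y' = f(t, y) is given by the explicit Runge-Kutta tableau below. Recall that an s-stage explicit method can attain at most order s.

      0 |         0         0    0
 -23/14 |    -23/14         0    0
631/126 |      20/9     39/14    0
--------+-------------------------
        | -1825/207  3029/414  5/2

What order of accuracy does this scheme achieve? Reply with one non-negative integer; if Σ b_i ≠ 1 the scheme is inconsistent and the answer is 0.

b = (-1825/207, 3029/414, 5/2)
c = (0, -23/14, 631/126)
Ac = (0, 0, -897/196)
Σ b_i: (-1825/207)·1 + 3029/414·1 + 5/2·1 = 1 ✓
b·c: 3029/414·(-23/14) + 5/2·631/126 = 1/2 ✓
b·c²: 3029/414·529/196 + 5/2·398161/15876 = 327226/3969 ≠ 1/3 ⇒ order 2.
b·Ac: 5/2·(-897/196) = -4485/392 ≠ 1/6

2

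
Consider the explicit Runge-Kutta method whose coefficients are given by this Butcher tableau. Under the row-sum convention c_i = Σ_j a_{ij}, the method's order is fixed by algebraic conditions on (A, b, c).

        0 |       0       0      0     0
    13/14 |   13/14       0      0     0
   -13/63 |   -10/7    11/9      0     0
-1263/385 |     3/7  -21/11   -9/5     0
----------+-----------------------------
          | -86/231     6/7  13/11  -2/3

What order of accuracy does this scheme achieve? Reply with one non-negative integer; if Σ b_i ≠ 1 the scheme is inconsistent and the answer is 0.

b = (-86/231, 6/7, 13/11, -2/3)
c = (0, 13/14, -13/63, -1263/385)
Ac = (0, 0, 143/126, -1079/770)
Σ b_i: (-86/231)·1 + 6/7·1 + 13/11·1 + (-2/3)·1 = 1 ✓
b·c: 6/7·13/14 + 13/11·(-13/63) + (-2/3)·(-1263/385) = 66436/24255 ≠ 1/2 ⇒ order 1.

1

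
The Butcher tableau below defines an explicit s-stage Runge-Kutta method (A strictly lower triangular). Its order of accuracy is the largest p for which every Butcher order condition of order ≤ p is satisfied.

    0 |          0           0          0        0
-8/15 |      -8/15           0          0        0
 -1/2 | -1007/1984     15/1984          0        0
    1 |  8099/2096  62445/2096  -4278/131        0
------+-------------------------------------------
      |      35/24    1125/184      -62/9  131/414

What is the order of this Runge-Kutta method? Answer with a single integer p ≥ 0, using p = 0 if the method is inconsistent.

b = (35/24, 1125/184, -62/9, 131/414)
c = (0, -8/15, -1/2, 1)
Ac = (0, 0, -1/248, 115/262)
Σ b_i: 35/24·1 + 1125/184·1 + (-62/9)·1 + 131/414·1 = 1 ✓
b·c: 1125/184·(-8/15) + (-62/9)·(-1/2) + 131/414·1 = 1/2 ✓
b·c²: 1125/184·64/225 + (-62/9)·1/4 + 131/414·1 = 1/3 ✓
b·Ac: (-62/9)·(-1/248) + 131/414·115/262 = 1/6 ✓
b·c³: 1125/184·(-512/3375) + (-62/9)·(-1/8) + 131/414·1 = 1/4 ✓
b·(c∘Ac): (-62/9)·1/496 + 131/414·115/262 = 1/8 ✓
b·Ac²: (-62/9)·1/465 + 131/414·1219/3930 = 1/12 ✓
b·A²c: 131/414·69/524 = 1/24 ✓; 4 stages ⇒ order 4.

4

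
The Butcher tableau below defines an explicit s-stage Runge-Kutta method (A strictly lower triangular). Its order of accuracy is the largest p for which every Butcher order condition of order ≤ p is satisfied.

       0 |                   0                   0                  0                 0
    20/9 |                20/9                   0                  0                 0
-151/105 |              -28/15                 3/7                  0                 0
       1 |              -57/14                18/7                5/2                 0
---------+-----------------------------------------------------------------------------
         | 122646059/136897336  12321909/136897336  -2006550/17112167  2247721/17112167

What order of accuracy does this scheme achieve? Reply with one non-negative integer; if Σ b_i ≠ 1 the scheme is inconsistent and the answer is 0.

3

b = (122646059/136897336, 12321909/136897336, -2006550/17112167, 2247721/17112167)
c = (0, 20/9, -151/105, 1)
Ac = (0, 0, 20/21, 89/42)
Σ b_i: 122646059/136897336·1 + 12321909/136897336·1 + (-2006550/17112167)·1 + 2247721/17112167·1 = 1 ✓
b·c: 12321909/136897336·20/9 + (-2006550/17112167)·(-151/105) + 2247721/17112167·1 = 1/2 ✓
b·c²: 12321909/136897336·400/81 + (-2006550/17112167)·22801/11025 + 2247721/17112167·1 = 1/3 ✓
b·Ac: (-2006550/17112167)·20/21 + 2247721/17112167·89/42 = 1/6 ✓
b·c³: 12321909/136897336·8000/729 + (-2006550/17112167)·(-3442951/1157625) + 2247721/17112167·1 = 3390927869/2310142545 ≠ 1/4 ⇒ order 3.
b·(c∘Ac): (-2006550/17112167)·(-604/441) + 2247721/17112167·89/42 = 45067367/102673002 ≠ 1/8
b·Ac²: (-2006550/17112167)·400/189 + 2247721/17112167·26267/1470 = 2514204167/1197851690 ≠ 1/12
b·A²c: 2247721/17112167·50/21 = 16055150/51336501 ≠ 1/24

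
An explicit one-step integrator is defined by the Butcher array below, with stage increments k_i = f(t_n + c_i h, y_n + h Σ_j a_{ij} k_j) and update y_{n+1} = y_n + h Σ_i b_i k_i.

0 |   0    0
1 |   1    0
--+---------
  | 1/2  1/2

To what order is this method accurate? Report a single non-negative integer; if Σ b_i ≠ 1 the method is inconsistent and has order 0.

2

b = (1/2, 1/2)
c = (0, 1)
Σ b_i: 1/2·1 + 1/2·1 = 1 ✓
b·c: 1/2·1 = 1/2 ✓; 2 stages ⇒ order 2.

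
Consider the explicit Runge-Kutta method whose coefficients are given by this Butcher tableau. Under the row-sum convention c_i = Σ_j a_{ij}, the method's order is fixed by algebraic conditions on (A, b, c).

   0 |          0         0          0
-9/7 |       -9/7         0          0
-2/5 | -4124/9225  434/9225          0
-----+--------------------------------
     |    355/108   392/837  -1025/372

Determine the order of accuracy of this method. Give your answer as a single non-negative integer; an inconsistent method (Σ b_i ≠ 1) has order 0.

b = (355/108, 392/837, -1025/372)
c = (0, -9/7, -2/5)
Ac = (0, 0, -62/1025)
Σ b_i: 355/108·1 + 392/837·1 + (-1025/372)·1 = 1 ✓
b·c: 392/837·(-9/7) + (-1025/372)·(-2/5) = 1/2 ✓
b·c²: 392/837·81/49 + (-1025/372)·4/25 = 1/3 ✓
b·Ac: (-1025/372)·(-62/1025) = 1/6 ✓; 3 stages ⇒ order 3.

3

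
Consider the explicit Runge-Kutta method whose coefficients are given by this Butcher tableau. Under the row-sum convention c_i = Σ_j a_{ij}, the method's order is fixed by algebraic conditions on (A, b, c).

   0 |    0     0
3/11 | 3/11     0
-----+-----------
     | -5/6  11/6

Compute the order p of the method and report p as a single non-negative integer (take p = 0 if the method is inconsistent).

b = (-5/6, 11/6)
c = (0, 3/11)
Σ b_i: (-5/6)·1 + 11/6·1 = 1 ✓
b·c: 11/6·3/11 = 1/2 ✓; 2 stages ⇒ order 2.

2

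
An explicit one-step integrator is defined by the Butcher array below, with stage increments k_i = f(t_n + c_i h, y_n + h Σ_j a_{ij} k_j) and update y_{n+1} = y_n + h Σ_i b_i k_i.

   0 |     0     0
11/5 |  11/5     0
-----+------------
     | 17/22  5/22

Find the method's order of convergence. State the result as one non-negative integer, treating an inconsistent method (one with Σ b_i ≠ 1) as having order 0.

2

b = (17/22, 5/22)
c = (0, 11/5)
Σ b_i: 17/22·1 + 5/22·1 = 1 ✓
b·c: 5/22·11/5 = 1/2 ✓; 2 stages ⇒ order 2.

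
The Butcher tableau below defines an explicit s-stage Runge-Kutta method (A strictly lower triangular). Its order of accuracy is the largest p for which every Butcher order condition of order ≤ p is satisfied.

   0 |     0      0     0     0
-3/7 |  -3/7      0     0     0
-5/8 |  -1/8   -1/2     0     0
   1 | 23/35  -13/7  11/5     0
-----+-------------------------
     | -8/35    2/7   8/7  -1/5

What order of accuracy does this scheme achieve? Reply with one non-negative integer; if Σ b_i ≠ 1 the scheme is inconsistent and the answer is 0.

1

b = (-8/35, 2/7, 8/7, -1/5)
c = (0, -3/7, -5/8, 1)
Ac = (0, 0, 3/14, -227/392)
Σ b_i: (-8/35)·1 + 2/7·1 + 8/7·1 + (-1/5)·1 = 1 ✓
b·c: 2/7·(-3/7) + 8/7·(-5/8) + (-1/5)·1 = -254/245 ≠ 1/2 ⇒ order 1.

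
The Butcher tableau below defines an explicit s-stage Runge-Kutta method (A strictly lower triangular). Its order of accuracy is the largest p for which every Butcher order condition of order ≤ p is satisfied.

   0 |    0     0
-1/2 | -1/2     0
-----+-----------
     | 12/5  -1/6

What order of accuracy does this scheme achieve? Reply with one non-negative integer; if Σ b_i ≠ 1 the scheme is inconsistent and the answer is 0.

b = (12/5, -1/6)
c = (0, -1/2)
Σ b_i: 12/5·1 + (-1/6)·1 = 67/30 ≠ 1 ⇒ order 0.

0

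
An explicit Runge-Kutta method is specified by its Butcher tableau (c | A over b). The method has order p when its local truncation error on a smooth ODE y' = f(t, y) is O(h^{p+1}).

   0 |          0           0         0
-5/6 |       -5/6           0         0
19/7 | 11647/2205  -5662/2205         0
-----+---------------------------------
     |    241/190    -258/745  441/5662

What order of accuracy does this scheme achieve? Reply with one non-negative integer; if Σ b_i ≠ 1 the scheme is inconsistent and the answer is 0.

b = (241/190, -258/745, 441/5662)
c = (0, -5/6, 19/7)
Ac = (0, 0, 2831/1323)
Σ b_i: 241/190·1 + (-258/745)·1 + 441/5662·1 = 1 ✓
b·c: (-258/745)·(-5/6) + 441/5662·19/7 = 1/2 ✓
b·c²: (-258/745)·25/36 + 441/5662·361/49 = 1/3 ✓
b·Ac: 441/5662·2831/1323 = 1/6 ✓; 3 stages ⇒ order 3.

3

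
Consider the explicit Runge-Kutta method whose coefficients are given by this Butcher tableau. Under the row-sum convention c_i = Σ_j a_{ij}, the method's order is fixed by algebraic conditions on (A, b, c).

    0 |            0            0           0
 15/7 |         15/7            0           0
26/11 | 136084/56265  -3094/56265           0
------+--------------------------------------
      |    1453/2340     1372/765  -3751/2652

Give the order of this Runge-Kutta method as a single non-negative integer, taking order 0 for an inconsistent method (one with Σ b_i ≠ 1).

3

b = (1453/2340, 1372/765, -3751/2652)
c = (0, 15/7, 26/11)
Ac = (0, 0, -442/3751)
Σ b_i: 1453/2340·1 + 1372/765·1 + (-3751/2652)·1 = 1 ✓
b·c: 1372/765·15/7 + (-3751/2652)·26/11 = 1/2 ✓
b·c²: 1372/765·225/49 + (-3751/2652)·676/121 = 1/3 ✓
b·Ac: (-3751/2652)·(-442/3751) = 1/6 ✓; 3 stages ⇒ order 3.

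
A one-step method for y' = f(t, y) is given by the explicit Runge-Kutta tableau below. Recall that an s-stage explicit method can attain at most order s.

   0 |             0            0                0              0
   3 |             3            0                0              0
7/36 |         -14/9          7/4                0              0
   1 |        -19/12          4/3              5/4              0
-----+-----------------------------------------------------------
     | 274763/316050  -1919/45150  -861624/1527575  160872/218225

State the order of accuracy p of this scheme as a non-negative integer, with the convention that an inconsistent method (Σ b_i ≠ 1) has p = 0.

3

b = (274763/316050, -1919/45150, -861624/1527575, 160872/218225)
c = (0, 3, 7/36, 1)
Ac = (0, 0, 21/4, 611/144)
Σ b_i: 274763/316050·1 + (-1919/45150)·1 + (-861624/1527575)·1 + 160872/218225·1 = 1 ✓
b·c: (-1919/45150)·3 + (-861624/1527575)·7/36 + 160872/218225·1 = 1/2 ✓
b·c²: (-1919/45150)·9 + (-861624/1527575)·49/1296 + 160872/218225·1 = 1/3 ✓
b·Ac: (-861624/1527575)·21/4 + 160872/218225·611/144 = 1/6 ✓
b·c³: (-1919/45150)·27 + (-861624/1527575)·343/46656 + 160872/218225·1 = -673789/1625400 ≠ 1/4 ⇒ order 3.
b·(c∘Ac): (-861624/1527575)·49/48 + 160872/218225·611/144 = 57614/22575 ≠ 1/8
b·Ac²: (-861624/1527575)·63/4 + 160872/218225·62453/5184 = -3623/1346760 ≠ 1/12
b·A²c: 160872/218225·105/16 = 60327/12470 ≠ 1/24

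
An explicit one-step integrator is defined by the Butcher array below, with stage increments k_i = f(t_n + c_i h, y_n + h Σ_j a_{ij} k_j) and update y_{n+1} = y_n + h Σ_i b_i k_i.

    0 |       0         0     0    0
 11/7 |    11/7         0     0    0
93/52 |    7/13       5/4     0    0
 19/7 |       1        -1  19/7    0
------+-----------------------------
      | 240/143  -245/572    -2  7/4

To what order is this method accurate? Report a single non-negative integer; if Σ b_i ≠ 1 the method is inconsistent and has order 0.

b = (240/143, -245/572, -2, 7/4)
c = (0, 11/7, 93/52, 19/7)
Ac = (0, 0, 55/28, 1195/364)
Σ b_i: 240/143·1 + (-245/572)·1 + (-2)·1 + 7/4·1 = 1 ✓
b·c: (-245/572)·11/7 + (-2)·93/52 + 7/4·19/7 = 1/2 ✓
b·c²: (-245/572)·121/49 + (-2)·8649/2704 + 7/4·361/49 = 51465/9464 ≠ 1/3 ⇒ order 2.
b·Ac: (-2)·55/28 + 7/4·1195/364 = 2645/1456 ≠ 1/6

2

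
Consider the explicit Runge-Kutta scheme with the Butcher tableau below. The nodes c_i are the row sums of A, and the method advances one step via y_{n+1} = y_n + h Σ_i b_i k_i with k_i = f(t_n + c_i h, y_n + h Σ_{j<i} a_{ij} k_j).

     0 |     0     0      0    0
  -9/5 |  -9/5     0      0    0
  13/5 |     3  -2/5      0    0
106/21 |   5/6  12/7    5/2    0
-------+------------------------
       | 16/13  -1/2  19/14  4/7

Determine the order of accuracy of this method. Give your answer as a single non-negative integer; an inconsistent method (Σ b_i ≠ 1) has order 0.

b = (16/13, -1/2, 19/14, 4/7)
c = (0, -9/5, 13/5, 106/21)
Ac = (0, 0, 18/25, 239/70)
Σ b_i: 16/13·1 + (-1/2)·1 + 19/14·1 + 4/7·1 = 242/91 ≠ 1 ⇒ order 0.

0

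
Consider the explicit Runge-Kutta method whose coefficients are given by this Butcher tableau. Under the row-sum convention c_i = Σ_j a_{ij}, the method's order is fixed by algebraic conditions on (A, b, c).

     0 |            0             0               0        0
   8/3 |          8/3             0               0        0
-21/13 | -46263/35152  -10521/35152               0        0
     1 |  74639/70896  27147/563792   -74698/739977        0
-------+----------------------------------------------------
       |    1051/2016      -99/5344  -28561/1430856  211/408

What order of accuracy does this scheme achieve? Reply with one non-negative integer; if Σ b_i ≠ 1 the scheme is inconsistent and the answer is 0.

b = (1051/2016, -99/5344, -28561/1430856, 211/408)
c = (0, 8/3, -21/13, 1)
Ac = (0, 0, -3507/4394, 123/422)
Σ b_i: 1051/2016·1 + (-99/5344)·1 + (-28561/1430856)·1 + 211/408·1 = 1 ✓
b·c: (-99/5344)·8/3 + (-28561/1430856)·(-21/13) + 211/408·1 = 1/2 ✓
b·c²: (-99/5344)·64/9 + (-28561/1430856)·441/169 + 211/408·1 = 1/3 ✓
b·Ac: (-28561/1430856)·(-3507/4394) + 211/408·123/422 = 1/6 ✓
b·c³: (-99/5344)·512/27 + (-28561/1430856)·(-9261/2197) + 211/408·1 = 1/4 ✓
b·(c∘Ac): (-28561/1430856)·73647/57122 + 211/408·123/422 = 1/8 ✓
b·Ac²: (-28561/1430856)·(-4676/2197) + 211/408·50/633 = 1/12 ✓
b·A²c: 211/408·17/211 = 1/24 ✓; 4 stages ⇒ order 4.

4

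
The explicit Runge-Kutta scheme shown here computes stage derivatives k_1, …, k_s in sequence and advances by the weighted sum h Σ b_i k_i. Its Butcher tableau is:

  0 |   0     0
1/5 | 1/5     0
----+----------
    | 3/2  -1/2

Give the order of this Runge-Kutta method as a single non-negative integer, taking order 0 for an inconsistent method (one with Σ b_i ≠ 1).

b = (3/2, -1/2)
c = (0, 1/5)
Σ b_i: 3/2·1 + (-1/2)·1 = 1 ✓
b·c: (-1/2)·1/5 = -1/10 ≠ 1/2 ⇒ order 1.

1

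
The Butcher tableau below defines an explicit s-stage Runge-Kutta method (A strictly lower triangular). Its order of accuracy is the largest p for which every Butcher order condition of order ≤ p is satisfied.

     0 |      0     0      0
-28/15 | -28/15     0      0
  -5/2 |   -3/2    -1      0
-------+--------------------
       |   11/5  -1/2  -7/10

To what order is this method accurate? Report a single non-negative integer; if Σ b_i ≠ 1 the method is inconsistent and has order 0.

b = (11/5, -1/2, -7/10)
c = (0, -28/15, -5/2)
Ac = (0, 0, 28/15)
Σ b_i: 11/5·1 + (-1/2)·1 + (-7/10)·1 = 1 ✓
b·c: (-1/2)·(-28/15) + (-7/10)·(-5/2) = 161/60 ≠ 1/2 ⇒ order 1.

1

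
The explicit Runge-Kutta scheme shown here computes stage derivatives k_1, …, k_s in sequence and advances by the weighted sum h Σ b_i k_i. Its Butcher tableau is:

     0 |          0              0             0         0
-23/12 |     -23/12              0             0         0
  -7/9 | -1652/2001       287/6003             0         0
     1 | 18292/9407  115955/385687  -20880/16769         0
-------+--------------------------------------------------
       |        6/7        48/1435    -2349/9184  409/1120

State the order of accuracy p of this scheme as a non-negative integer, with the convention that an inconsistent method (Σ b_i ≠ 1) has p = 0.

4

b = (6/7, 48/1435, -2349/9184, 409/1120)
c = (0, -23/12, -7/9, 1)
Ac = (0, 0, -287/3132, 1925/4908)
Σ b_i: 6/7·1 + 48/1435·1 + (-2349/9184)·1 + 409/1120·1 = 1 ✓
b·c: 48/1435·(-23/12) + (-2349/9184)·(-7/9) + 409/1120·1 = 1/2 ✓
b·c²: 48/1435·529/144 + (-2349/9184)·49/81 + 409/1120·1 = 1/3 ✓
b·Ac: (-2349/9184)·(-287/3132) + 409/1120·1925/4908 = 1/6 ✓
b·c³: 48/1435·(-12167/1728) + (-2349/9184)·(-343/729) + 409/1120·1 = 1/4 ✓
b·(c∘Ac): (-2349/9184)·2009/28188 + 409/1120·1925/4908 = 1/8 ✓
b·Ac²: (-2349/9184)·6601/37584 + 409/1120·6895/19632 = 1/12 ✓
b·A²c: 409/1120·140/1227 = 1/24 ✓; 4 stages ⇒ order 4.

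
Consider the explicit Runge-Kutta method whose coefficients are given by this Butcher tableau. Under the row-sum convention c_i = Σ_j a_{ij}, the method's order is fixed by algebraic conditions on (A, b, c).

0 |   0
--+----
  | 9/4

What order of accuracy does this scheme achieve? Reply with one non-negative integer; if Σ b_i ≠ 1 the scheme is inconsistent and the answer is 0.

0

b = (9/4)
c = (0)
Σ b_i: 9/4·1 = 9/4 ≠ 1 ⇒ order 0.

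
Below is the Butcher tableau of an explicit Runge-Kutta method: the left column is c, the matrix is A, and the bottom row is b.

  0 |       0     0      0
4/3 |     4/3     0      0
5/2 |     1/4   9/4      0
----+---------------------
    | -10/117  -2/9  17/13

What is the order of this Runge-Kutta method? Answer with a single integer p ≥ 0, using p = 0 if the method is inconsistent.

b = (-10/117, -2/9, 17/13)
c = (0, 4/3, 5/2)
Ac = (0, 0, 3)
Σ b_i: (-10/117)·1 + (-2/9)·1 + 17/13·1 = 1 ✓
b·c: (-2/9)·4/3 + 17/13·5/2 = 2087/702 ≠ 1/2 ⇒ order 1.

1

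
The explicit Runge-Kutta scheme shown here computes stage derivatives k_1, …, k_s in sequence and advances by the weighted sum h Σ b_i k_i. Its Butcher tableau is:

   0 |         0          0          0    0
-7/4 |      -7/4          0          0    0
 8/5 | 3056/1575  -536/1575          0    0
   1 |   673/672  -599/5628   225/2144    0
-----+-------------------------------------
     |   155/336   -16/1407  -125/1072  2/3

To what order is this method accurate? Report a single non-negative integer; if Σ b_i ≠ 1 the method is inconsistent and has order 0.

4

b = (155/336, -16/1407, -125/1072, 2/3)
c = (0, -7/4, 8/5, 1)
Ac = (0, 0, 134/225, 17/48)
Σ b_i: 155/336·1 + (-16/1407)·1 + (-125/1072)·1 + 2/3·1 = 1 ✓
b·c: (-16/1407)·(-7/4) + (-125/1072)·8/5 + 2/3·1 = 1/2 ✓
b·c²: (-16/1407)·49/16 + (-125/1072)·64/25 + 2/3·1 = 1/3 ✓
b·Ac: (-125/1072)·134/225 + 2/3·17/48 = 1/6 ✓
b·c³: (-16/1407)·(-343/64) + (-125/1072)·512/125 + 2/3·1 = 1/4 ✓
b·(c∘Ac): (-125/1072)·1072/1125 + 2/3·17/48 = 1/8 ✓
b·Ac²: (-125/1072)·(-469/450) + 2/3·(-11/192) = 1/12 ✓
b·A²c: 2/3·1/16 = 1/24 ✓; 4 stages ⇒ order 4.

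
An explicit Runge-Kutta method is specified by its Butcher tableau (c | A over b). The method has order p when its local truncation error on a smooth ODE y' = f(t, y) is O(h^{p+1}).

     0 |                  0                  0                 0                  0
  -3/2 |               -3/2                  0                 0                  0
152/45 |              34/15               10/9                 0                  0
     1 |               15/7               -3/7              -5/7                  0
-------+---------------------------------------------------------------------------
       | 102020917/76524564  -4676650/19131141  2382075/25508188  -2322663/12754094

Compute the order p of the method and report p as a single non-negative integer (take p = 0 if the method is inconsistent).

b = (102020917/76524564, -4676650/19131141, 2382075/25508188, -2322663/12754094)
c = (0, -3/2, 152/45, 1)
Ac = (0, 0, -5/3, -223/126)
Σ b_i: 102020917/76524564·1 + (-4676650/19131141)·1 + 2382075/25508188·1 + (-2322663/12754094)·1 = 1 ✓
b·c: (-4676650/19131141)·(-3/2) + 2382075/25508188·152/45 + (-2322663/12754094)·1 = 1/2 ✓
b·c²: (-4676650/19131141)·9/4 + 2382075/25508188·23104/2025 + (-2322663/12754094)·1 = 1/3 ✓
b·Ac: 2382075/25508188·(-5/3) + (-2322663/12754094)·(-223/126) = 1/6 ✓
b·c³: (-4676650/19131141)·(-27/8) + 2382075/25508188·3511808/91125 + (-2322663/12754094)·1 = 14607116297/3443605380 ≠ 1/4 ⇒ order 3.
b·(c∘Ac): 2382075/25508188·(-152/27) + (-2322663/12754094)·(-223/126) = -15566131/76524564 ≠ 1/8
b·Ac²: 2382075/25508188·5/2 + (-2322663/12754094)·(-103351/11340) = 6519415639/3443605380 ≠ 1/12
b·A²c: (-2322663/12754094)·25/21 = -2765075/12754094 ≠ 1/24

3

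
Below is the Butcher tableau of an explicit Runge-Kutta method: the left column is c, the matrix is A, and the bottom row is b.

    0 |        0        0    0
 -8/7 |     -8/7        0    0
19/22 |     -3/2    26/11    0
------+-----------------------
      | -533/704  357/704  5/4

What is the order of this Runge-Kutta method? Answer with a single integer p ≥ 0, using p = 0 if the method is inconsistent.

b = (-533/704, 357/704, 5/4)
c = (0, -8/7, 19/22)
Ac = (0, 0, -208/77)
Σ b_i: (-533/704)·1 + 357/704·1 + 5/4·1 = 1 ✓
b·c: 357/704·(-8/7) + 5/4·19/22 = 1/2 ✓
b·c²: 357/704·64/49 + 5/4·361/484 = 21611/13552 ≠ 1/3 ⇒ order 2.
b·Ac: 5/4·(-208/77) = -260/77 ≠ 1/6

2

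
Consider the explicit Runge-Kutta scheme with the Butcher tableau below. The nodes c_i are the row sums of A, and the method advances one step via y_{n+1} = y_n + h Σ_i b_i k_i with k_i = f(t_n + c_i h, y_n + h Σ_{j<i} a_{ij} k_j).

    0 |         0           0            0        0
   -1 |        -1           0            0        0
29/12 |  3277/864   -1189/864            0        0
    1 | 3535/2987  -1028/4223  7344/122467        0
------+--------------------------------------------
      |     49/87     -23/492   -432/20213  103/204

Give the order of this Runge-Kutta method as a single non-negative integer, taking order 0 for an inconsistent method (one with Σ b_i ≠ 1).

4

b = (49/87, -23/492, -432/20213, 103/204)
c = (0, -1, 29/12, 1)
Ac = (0, 0, 1189/864, 40/103)
Σ b_i: 49/87·1 + (-23/492)·1 + (-432/20213)·1 + 103/204·1 = 1 ✓
b·c: (-23/492)·(-1) + (-432/20213)·29/12 + 103/204·1 = 1/2 ✓
b·c²: (-23/492)·1 + (-432/20213)·841/144 + 103/204·1 = 1/3 ✓
b·Ac: (-432/20213)·1189/864 + 103/204·40/103 = 1/6 ✓
b·c³: (-23/492)·(-1) + (-432/20213)·24389/1728 + 103/204·1 = 1/4 ✓
b·(c∘Ac): (-432/20213)·34481/10368 + 103/204·40/103 = 1/8 ✓
b·Ac²: (-432/20213)·(-1189/864) + 103/204·11/103 = 1/12 ✓
b·A²c: 103/204·17/206 = 1/24 ✓; 4 stages ⇒ order 4.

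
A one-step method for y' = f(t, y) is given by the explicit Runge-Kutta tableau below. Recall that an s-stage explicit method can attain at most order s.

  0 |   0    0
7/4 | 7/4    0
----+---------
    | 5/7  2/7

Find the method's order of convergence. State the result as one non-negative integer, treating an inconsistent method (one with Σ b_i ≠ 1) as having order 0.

2

b = (5/7, 2/7)
c = (0, 7/4)
Σ b_i: 5/7·1 + 2/7·1 = 1 ✓
b·c: 2/7·7/4 = 1/2 ✓; 2 stages ⇒ order 2.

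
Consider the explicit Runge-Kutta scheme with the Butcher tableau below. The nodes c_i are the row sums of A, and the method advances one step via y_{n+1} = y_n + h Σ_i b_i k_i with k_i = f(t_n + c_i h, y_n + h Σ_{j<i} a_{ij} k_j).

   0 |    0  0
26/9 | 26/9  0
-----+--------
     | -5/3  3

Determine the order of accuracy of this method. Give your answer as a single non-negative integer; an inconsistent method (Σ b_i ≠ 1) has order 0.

0

b = (-5/3, 3)
c = (0, 26/9)
Σ b_i: (-5/3)·1 + 3·1 = 4/3 ≠ 1 ⇒ order 0.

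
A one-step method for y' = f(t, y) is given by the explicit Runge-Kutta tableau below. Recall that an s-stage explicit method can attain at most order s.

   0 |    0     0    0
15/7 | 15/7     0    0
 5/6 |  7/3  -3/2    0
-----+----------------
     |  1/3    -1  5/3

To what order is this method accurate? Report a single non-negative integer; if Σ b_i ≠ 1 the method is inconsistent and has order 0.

b = (1/3, -1, 5/3)
c = (0, 15/7, 5/6)
Ac = (0, 0, -45/14)
Σ b_i: 1/3·1 + (-1)·1 + 5/3·1 = 1 ✓
b·c: (-1)·15/7 + 5/3·5/6 = -95/126 ≠ 1/2 ⇒ order 1.

1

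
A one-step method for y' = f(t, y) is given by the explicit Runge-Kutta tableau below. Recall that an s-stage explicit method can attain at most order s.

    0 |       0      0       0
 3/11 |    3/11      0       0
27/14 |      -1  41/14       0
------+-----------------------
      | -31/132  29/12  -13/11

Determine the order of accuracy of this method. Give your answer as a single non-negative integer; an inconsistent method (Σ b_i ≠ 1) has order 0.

1

b = (-31/132, 29/12, -13/11)
c = (0, 3/11, 27/14)
Ac = (0, 0, 123/154)
Σ b_i: (-31/132)·1 + 29/12·1 + (-13/11)·1 = 1 ✓
b·c: 29/12·3/11 + (-13/11)·27/14 = -499/308 ≠ 1/2 ⇒ order 1.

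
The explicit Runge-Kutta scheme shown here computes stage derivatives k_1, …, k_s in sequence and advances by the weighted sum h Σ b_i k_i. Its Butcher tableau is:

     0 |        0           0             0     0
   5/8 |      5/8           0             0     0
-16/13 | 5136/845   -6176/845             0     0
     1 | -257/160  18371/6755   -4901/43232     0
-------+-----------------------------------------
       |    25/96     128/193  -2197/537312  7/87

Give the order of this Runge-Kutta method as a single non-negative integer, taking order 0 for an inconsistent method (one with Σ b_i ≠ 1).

4

b = (25/96, 128/193, -2197/537312, 7/87)
c = (0, 5/8, -16/13, 1)
Ac = (0, 0, -772/169, 103/56)
Σ b_i: 25/96·1 + 128/193·1 + (-2197/537312)·1 + 7/87·1 = 1 ✓
b·c: 128/193·5/8 + (-2197/537312)·(-16/13) + 7/87·1 = 1/2 ✓
b·c²: 128/193·25/64 + (-2197/537312)·256/169 + 7/87·1 = 1/3 ✓
b·Ac: (-2197/537312)·(-772/169) + 7/87·103/56 = 1/6 ✓
b·c³: 128/193·125/512 + (-2197/537312)·(-4096/2197) + 7/87·1 = 1/4 ✓
b·(c∘Ac): (-2197/537312)·12352/2197 + 7/87·103/56 = 1/8 ✓
b·Ac²: (-2197/537312)·(-965/338) + 7/87·57/64 = 1/12 ✓
b·A²c: 7/87·29/56 = 1/24 ✓; 4 stages ⇒ order 4.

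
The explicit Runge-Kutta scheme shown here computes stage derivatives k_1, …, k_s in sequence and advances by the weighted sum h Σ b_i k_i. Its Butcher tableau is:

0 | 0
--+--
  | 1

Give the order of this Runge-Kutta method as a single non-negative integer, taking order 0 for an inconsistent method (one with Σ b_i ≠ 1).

1

b = (1)
c = (0)
Σ b_i: 1·1 = 1 ✓; 1 stage ⇒ order 1.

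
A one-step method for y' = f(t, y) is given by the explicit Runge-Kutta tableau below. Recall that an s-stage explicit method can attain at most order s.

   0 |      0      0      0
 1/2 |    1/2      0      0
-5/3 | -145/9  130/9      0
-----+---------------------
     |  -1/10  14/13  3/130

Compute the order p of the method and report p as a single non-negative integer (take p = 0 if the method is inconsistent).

b = (-1/10, 14/13, 3/130)
c = (0, 1/2, -5/3)
Ac = (0, 0, 65/9)
Σ b_i: (-1/10)·1 + 14/13·1 + 3/130·1 = 1 ✓
b·c: 14/13·1/2 + 3/130·(-5/3) = 1/2 ✓
b·c²: 14/13·1/4 + 3/130·25/9 = 1/3 ✓
b·Ac: 3/130·65/9 = 1/6 ✓; 3 stages ⇒ order 3.

3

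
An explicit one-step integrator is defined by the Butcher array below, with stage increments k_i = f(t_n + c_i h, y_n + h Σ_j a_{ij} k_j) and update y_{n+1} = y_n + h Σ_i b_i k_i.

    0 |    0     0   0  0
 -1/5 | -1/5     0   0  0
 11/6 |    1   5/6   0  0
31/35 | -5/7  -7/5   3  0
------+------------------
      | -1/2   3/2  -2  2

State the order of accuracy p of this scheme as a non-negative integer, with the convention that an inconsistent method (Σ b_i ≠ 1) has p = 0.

b = (-1/2, 3/2, -2, 2)
c = (0, -1/5, 11/6, 31/35)
Ac = (0, 0, -1/6, 289/50)
Σ b_i: (-1/2)·1 + 3/2·1 + (-2)·1 + 2·1 = 1 ✓
b·c: 3/2·(-1/5) + (-2)·11/6 + 2·31/35 = -461/210 ≠ 1/2 ⇒ order 1.

1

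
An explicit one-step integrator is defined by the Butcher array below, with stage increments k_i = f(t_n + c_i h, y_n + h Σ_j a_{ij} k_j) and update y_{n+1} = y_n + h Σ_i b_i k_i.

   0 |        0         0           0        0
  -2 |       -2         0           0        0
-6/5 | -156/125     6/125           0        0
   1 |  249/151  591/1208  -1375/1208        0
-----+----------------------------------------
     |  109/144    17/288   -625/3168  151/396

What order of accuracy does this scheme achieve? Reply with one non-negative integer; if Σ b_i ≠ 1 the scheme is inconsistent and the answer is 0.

4

b = (109/144, 17/288, -625/3168, 151/396)
c = (0, -2, -6/5, 1)
Ac = (0, 0, -12/125, 117/302)
Σ b_i: 109/144·1 + 17/288·1 + (-625/3168)·1 + 151/396·1 = 1 ✓
b·c: 17/288·(-2) + (-625/3168)·(-6/5) + 151/396·1 = 1/2 ✓
b·c²: 17/288·4 + (-625/3168)·36/25 + 151/396·1 = 1/3 ✓
b·Ac: (-625/3168)·(-12/125) + 151/396·117/302 = 1/6 ✓
b·c³: 17/288·(-8) + (-625/3168)·(-216/125) + 151/396·1 = 1/4 ✓
b·(c∘Ac): (-625/3168)·72/625 + 151/396·117/302 = 1/8 ✓
b·Ac²: (-625/3168)·24/125 + 151/396·48/151 = 1/12 ✓
b·A²c: 151/396·33/302 = 1/24 ✓; 4 stages ⇒ order 4.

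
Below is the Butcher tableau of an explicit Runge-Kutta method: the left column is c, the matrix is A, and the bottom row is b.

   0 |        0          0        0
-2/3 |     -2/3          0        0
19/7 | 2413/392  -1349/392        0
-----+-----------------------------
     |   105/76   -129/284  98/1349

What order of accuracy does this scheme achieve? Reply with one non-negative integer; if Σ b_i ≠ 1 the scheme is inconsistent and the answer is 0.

b = (105/76, -129/284, 98/1349)
c = (0, -2/3, 19/7)
Ac = (0, 0, 1349/588)
Σ b_i: 105/76·1 + (-129/284)·1 + 98/1349·1 = 1 ✓
b·c: (-129/284)·(-2/3) + 98/1349·19/7 = 1/2 ✓
b·c²: (-129/284)·4/9 + 98/1349·361/49 = 1/3 ✓
b·Ac: 98/1349·1349/588 = 1/6 ✓; 3 stages ⇒ order 3.

3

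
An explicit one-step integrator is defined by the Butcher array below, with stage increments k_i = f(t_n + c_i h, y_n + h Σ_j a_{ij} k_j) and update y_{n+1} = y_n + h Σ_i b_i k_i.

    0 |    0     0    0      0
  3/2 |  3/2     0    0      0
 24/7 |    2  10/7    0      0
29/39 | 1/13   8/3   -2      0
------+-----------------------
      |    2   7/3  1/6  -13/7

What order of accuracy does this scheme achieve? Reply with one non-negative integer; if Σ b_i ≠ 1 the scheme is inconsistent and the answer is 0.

0

b = (2, 7/3, 1/6, -13/7)
c = (0, 3/2, 24/7, 29/39)
Ac = (0, 0, 15/7, -20/7)
Σ b_i: 2·1 + 7/3·1 + 1/6·1 + (-13/7)·1 = 37/14 ≠ 1 ⇒ order 0.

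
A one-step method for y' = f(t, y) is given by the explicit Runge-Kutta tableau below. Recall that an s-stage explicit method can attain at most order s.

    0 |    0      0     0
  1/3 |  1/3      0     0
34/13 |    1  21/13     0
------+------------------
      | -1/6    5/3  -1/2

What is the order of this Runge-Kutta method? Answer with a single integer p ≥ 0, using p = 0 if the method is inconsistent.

1

b = (-1/6, 5/3, -1/2)
c = (0, 1/3, 34/13)
Ac = (0, 0, 7/13)
Σ b_i: (-1/6)·1 + 5/3·1 + (-1/2)·1 = 1 ✓
b·c: 5/3·1/3 + (-1/2)·34/13 = -88/117 ≠ 1/2 ⇒ order 1.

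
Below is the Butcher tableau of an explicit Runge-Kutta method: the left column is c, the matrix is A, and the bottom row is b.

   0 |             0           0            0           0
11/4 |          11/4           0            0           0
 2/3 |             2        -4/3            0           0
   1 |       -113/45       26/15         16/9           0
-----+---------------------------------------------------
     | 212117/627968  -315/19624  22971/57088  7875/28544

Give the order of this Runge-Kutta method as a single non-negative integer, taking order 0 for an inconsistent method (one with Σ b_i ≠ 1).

3

b = (212117/627968, -315/19624, 22971/57088, 7875/28544)
c = (0, 11/4, 2/3, 1)
Ac = (0, 0, -11/3, 1607/270)
Σ b_i: 212117/627968·1 + (-315/19624)·1 + 22971/57088·1 + 7875/28544·1 = 1 ✓
b·c: (-315/19624)·11/4 + 22971/57088·2/3 + 7875/28544·1 = 1/2 ✓
b·c²: (-315/19624)·121/16 + 22971/57088·4/9 + 7875/28544·1 = 1/3 ✓
b·Ac: 22971/57088·(-11/3) + 7875/28544·1607/270 = 1/6 ✓
b·c³: (-315/19624)·1331/64 + 22971/57088·8/27 + 7875/28544·1 = 62977/1027584 ≠ 1/4 ⇒ order 3.
b·(c∘Ac): 22971/57088·(-22/9) + 7875/28544·1607/270 = 112771/171264 ≠ 1/8
b·Ac²: 22971/57088·(-121/12) + 7875/28544·45031/3240 = -7157/32112 ≠ 1/12
b·A²c: 7875/28544·(-176/27) = -9625/5352 ≠ 1/24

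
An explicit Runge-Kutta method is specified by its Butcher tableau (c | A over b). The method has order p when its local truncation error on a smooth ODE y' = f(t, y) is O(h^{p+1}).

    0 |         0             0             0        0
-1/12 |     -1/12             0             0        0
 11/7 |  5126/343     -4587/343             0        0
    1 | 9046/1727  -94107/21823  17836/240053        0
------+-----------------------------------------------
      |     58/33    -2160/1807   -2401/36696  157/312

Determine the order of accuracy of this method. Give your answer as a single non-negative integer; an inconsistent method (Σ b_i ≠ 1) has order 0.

4

b = (58/33, -2160/1807, -2401/36696, 157/312)
c = (0, -1/12, 11/7, 1)
Ac = (0, 0, 1529/1372, 299/628)
Σ b_i: 58/33·1 + (-2160/1807)·1 + (-2401/36696)·1 + 157/312·1 = 1 ✓
b·c: (-2160/1807)·(-1/12) + (-2401/36696)·11/7 + 157/312·1 = 1/2 ✓
b·c²: (-2160/1807)·1/144 + (-2401/36696)·121/49 + 157/312·1 = 1/3 ✓
b·Ac: (-2401/36696)·1529/1372 + 157/312·299/628 = 1/6 ✓
b·c³: (-2160/1807)·(-1/1728) + (-2401/36696)·1331/343 + 157/312·1 = 1/4 ✓
b·(c∘Ac): (-2401/36696)·16819/9604 + 157/312·299/628 = 1/8 ✓
b·Ac²: (-2401/36696)·(-1529/16464) + 157/312·1157/7536 = 1/12 ✓
b·A²c: 157/312·13/157 = 1/24 ✓; 4 stages ⇒ order 4.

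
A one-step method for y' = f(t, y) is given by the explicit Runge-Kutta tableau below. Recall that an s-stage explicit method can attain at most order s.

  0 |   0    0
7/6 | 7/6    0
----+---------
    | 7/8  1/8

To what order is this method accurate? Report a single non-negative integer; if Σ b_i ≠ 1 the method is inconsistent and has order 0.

1

b = (7/8, 1/8)
c = (0, 7/6)
Σ b_i: 7/8·1 + 1/8·1 = 1 ✓
b·c: 1/8·7/6 = 7/48 ≠ 1/2 ⇒ order 1.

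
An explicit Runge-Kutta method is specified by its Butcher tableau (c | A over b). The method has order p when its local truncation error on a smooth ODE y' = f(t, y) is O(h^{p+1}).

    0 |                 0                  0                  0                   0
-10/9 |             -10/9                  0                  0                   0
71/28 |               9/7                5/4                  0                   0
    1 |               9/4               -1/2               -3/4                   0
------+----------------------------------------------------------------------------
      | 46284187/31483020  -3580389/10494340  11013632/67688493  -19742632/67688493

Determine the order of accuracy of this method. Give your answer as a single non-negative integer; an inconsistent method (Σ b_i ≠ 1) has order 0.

3

b = (46284187/31483020, -3580389/10494340, 11013632/67688493, -19742632/67688493)
c = (0, -10/9, 71/28, 1)
Ac = (0, 0, -25/18, -1357/1008)
Σ b_i: 46284187/31483020·1 + (-3580389/10494340)·1 + 11013632/67688493·1 + (-19742632/67688493)·1 = 1 ✓
b·c: (-3580389/10494340)·(-10/9) + 11013632/67688493·71/28 + (-19742632/67688493)·1 = 1/2 ✓
b·c²: (-3580389/10494340)·100/81 + 11013632/67688493·5041/784 + (-19742632/67688493)·1 = 1/3 ✓
b·Ac: 11013632/67688493·(-25/18) + (-19742632/67688493)·(-1357/1008) = 1/6 ✓
b·c³: (-3580389/10494340)·(-1000/729) + 11013632/67688493·357911/21952 + (-19742632/67688493)·1 = 280576754/99171513 ≠ 1/4 ⇒ order 3.
b·(c∘Ac): 11013632/67688493·(-1775/504) + (-19742632/67688493)·(-1357/1008) = -5111147/28334718 ≠ 1/8
b·Ac²: 11013632/67688493·125/81 + (-19742632/67688493)·(-1381763/254016) = 62692424929/34115000472 ≠ 1/12
b·A²c: (-19742632/67688493)·25/24 = -61695725/203065479 ≠ 1/24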